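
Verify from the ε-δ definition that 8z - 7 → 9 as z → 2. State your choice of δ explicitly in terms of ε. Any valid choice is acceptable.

Let ε > 0 be given. We need δ > 0 so that 0 < |z − 2| < δ implies |(8z - 7) − 9| < ε.
Since (8z - 7) − 9 = 8(z − 2), we have |(8z - 7) − 9| = 8|z − 2|.
So 8|z − 2| < ε exactly when |z − 2| < ε/8.
Take δ = ε/8. If 0 < |z − 2| < δ then |(8z - 7) − 9| = 8|z − 2| < 8·(ε/8) = ε.

δ = ε/8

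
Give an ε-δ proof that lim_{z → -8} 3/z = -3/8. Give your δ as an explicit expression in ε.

δ = min(4, (32/3)ε)

Let ε > 0 be given. We seek δ > 0 such that 0 < |z + 8| < δ implies |3/z + 3/8| < ε.
|3/z + 3/8| = 3·|-8 − z|/(8·|z|) = 3|z + 8|/(8|z|).
Restrict δ ≤ 4. Then |z + 8| < 4 gives |z| > 4, so 8|z| > 32.
Then |3/z + 3/8| < 3|z + 8|/32, which is < ε when |z + 8| < (32/3)ε.
Take δ = min(4, (32/3)ε). Then 0 < |z + 8| < δ gives both |z + 8| < 4 and |z + 8| < (32/3)ε, so |3/z + 3/8| < ε.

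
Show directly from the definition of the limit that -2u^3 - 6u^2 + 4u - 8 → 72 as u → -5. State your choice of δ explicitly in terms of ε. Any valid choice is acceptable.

Let ε > 0 be given. We want δ > 0 such that 0 < |u + 5| < δ implies |(-2u^3 - 6u^2 + 4u - 8) − 72| < ε.
(-2u^3 - 6u^2 + 4u - 8) − 72 = -2u^3 - 6u^2 + 4u - 80 = (u + 5)(-2u^2 + 4u - 16).
So |(-2u^3 - 6u^2 + 4u - 8) − 72| = |u + 5|·|-2u^2 + 4u - 16|.
Require δ ≤ 1. Then |u + 5| < 1 gives |u| < 6, and by the triangle inequality |-2u^2 + 4u - 16| ≤ 2·6^2 + 4·6 + 16 = 112.
Hence |(-2u^3 - 6u^2 + 4u - 8) − 72| ≤ 112|u + 5| < ε provided |u + 5| < ε/112.
Choosing δ = min(1, ε/112) ensures both conditions, hence |(-2u^3 - 6u^2 + 4u - 8) − 72| < ε.

δ = min(1, ε/112)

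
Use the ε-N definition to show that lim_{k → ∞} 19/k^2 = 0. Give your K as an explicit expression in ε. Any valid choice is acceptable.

Suppose ε > 0. For k ≥ 1, |19/k^2 − 0| = 19/k^2.
19/k^2 < ε ⇔ k^2 > 19/ε ⇔ k > (19/ε)^{1/2}.
Take K = (19/ε)^{1/2}. Then k > K implies 19/k^2 < ε.

K = (19/ε)^{1/2}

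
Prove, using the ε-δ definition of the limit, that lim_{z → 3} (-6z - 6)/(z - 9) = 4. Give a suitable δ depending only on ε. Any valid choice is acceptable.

Let ε > 0. We want δ > 0 with 0 < |z − 3| < δ ⇒ |(-6z - 6)/(z - 9) − 4| < ε.
Combining over a common denominator, (-6z - 6)/(z - 9) − 4 = [(-6z - 6)·(-6) − (-24)·(z - 9)] / [(-6)·(z - 9)] = 60(z − 3) / ((-6)(z - 9)).
So |(-6z - 6)/(z - 9) − 4| = 60|z − 3| / (6·|z − 9|).
Require δ ≤ 3, so |z − 9| ≥ |-6| − |z − 3| > 6 − 3 = 3.
Hence |(-6z - 6)/(z - 9) − 4| < 60|z − 3|/(6·3) = (10/3)|z − 3|, which is < ε once |z − 3| < (3/10)ε.
Take δ = min(3, (3/10)ε). Then 0 < |z − 3| < δ forces both bounds, so |(-6z - 6)/(z - 9) − 4| < ε.

δ = min(3, (3/10)ε)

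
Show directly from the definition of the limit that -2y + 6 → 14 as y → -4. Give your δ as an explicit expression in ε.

Fix ε > 0. We need δ > 0 so that 0 < |y + 4| < δ implies |(-2y + 6) − 14| < ε.
Since (-2y + 6) − 14 = -2(y + 4), we have |(-2y + 6) − 14| = 2|y + 4|.
So 2|y + 4| < ε exactly when |y + 4| < ε/2.
Choosing δ = ε/2 gives |(-2y + 6) − 14| = 2|y + 4| < ε whenever |y + 4| < δ.

δ = ε/2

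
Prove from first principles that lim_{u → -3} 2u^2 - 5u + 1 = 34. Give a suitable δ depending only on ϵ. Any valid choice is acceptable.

Let ϵ > 0 be given. We want δ > 0 such that 0 < |u + 3| < δ implies |(2u^2 - 5u + 1) − 34| < ϵ.
(2u^2 - 5u + 1) − 34 = 2u^2 - 5u - 33 = (u + 3)(2u - 11).
So |(2u^2 - 5u + 1) − 34| = |u + 3|·|2u - 11|.
Assume first that |u + 3| < 1, so |u| < 4. Then |2u - 11| ≤ 2·4 + 11 = 19.
Hence |(2u^2 - 5u + 1) − 34| ≤ 19|u + 3| < ϵ provided |u + 3| < ϵ/19.
Take δ = min(1, ϵ/19). Then 0 < |u + 3| < δ gives both |u + 3| < 1 and |u + 3| < ϵ/19, so |(2u^2 - 5u + 1) − 34| < ϵ.

δ = min(1, ϵ/19)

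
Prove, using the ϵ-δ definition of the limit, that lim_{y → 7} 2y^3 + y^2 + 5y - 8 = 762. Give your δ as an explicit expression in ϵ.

δ = min(2, ϵ/407)

Suppose ϵ > 0. We want δ > 0 such that 0 < |y − 7| < δ implies |(2y^3 + y^2 + 5y - 8) − 762| < ϵ.
(2y^3 + y^2 + 5y - 8) − 762 = 2y^3 + y^2 + 5y - 770 = (y − 7)(2y^2 + 15y + 110).
So |(2y^3 + y^2 + 5y - 8) − 762| = |y − 7|·|2y^2 + 15y + 110|.
Assume first that |y − 7| < 2, so |y| < 9. Then |2y^2 + 15y + 110| ≤ 2·9^2 + 15·9 + 110 = 407.
Hence |(2y^3 + y^2 + 5y - 8) − 762| ≤ 407|y − 7| < ϵ provided |y − 7| < ϵ/407.
Take δ = min(2, ϵ/407). Then 0 < |y − 7| < δ gives both |y − 7| < 2 and |y − 7| < ϵ/407, so |(2y^3 + y^2 + 5y - 8) − 762| < ϵ.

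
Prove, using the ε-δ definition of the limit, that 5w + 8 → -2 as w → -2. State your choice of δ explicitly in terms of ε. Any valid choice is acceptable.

δ = ε/5

Let ε > 0 be given. We need δ > 0 so that 0 < |w + 2| < δ implies |(5w + 8) + 2| < ε.
|(5w + 8) + 2| = |5w + 10| = 5|w + 2|.
Thus it suffices that |w + 2| < ε/5.
Choosing δ = ε/5 gives |(5w + 8) + 2| = 5|w + 2| < ε whenever |w + 2| < δ.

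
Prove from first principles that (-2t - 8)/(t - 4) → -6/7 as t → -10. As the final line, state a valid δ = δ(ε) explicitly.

δ = min(7, (49/8)ε)

Suppose ε > 0. We want δ > 0 with 0 < |t + 10| < δ ⇒ |(-2t - 8)/(t - 4) + 6/7| < ε.
Combining over a common denominator, (-2t - 8)/(t - 4) + 6/7 = [(-2t - 8)·(-14) − 12·(t - 4)] / [(-14)·(t - 4)] = 16(t + 10) / ((-14)(t - 4)).
So |(-2t - 8)/(t - 4) + 6/7| = 16|t + 10| / (14·|t − 4|).
Restrict δ ≤ 7. Then |t + 10| < 7 gives |t − 4| = |(t + 10) + (-14)| ≥ 14 − 7 = 7.
Hence |(-2t - 8)/(t - 4) + 6/7| < 16|t + 10|/(14·7) = (8/49)|t + 10|, which is < ε once |t + 10| < (49/8)ε.
Take δ = min(7, (49/8)ε). Then 0 < |t + 10| < δ forces both bounds, so |(-2t - 8)/(t - 4) + 6/7| < ε.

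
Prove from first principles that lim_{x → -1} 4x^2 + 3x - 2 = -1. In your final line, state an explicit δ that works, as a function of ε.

Suppose ε > 0. We want δ > 0 such that 0 < |x + 1| < δ implies |(4x^2 + 3x - 2) + 1| < ε.
(4x^2 + 3x - 2) + 1 = 4x^2 + 3x - 1 = (x + 1)(4x - 1).
So |(4x^2 + 3x - 2) + 1| = |x + 1|·|4x - 1|.
Assume first that |x + 1| < 1, so |x| < 2. Then |4x - 1| ≤ 4·2 + 1 = 9.
Hence |(4x^2 + 3x - 2) + 1| ≤ 9|x + 1| < ε provided |x + 1| < ε/9.
Take δ = min(1, ε/9). Then 0 < |x + 1| < δ gives both |x + 1| < 1 and |x + 1| < ε/9, so |(4x^2 + 3x - 2) + 1| < ε.

δ = min(1, ε/9)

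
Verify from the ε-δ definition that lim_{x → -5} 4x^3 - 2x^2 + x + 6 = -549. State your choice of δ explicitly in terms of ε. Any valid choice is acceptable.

Let ε > 0. We want δ > 0 such that 0 < |x + 5| < δ implies |(4x^3 - 2x^2 + x + 6) + 549| < ε.
(4x^3 - 2x^2 + x + 6) + 549 = 4x^3 - 2x^2 + x + 555 = (x + 5)(4x^2 - 22x + 111).
So |(4x^3 - 2x^2 + x + 6) + 549| = |x + 5|·|4x^2 - 22x + 111|.
Assume first that |x + 5| < 1, so |x| < 6. Then |4x^2 - 22x + 111| ≤ 4·6^2 + 22·6 + 111 = 387.
Hence |(4x^3 - 2x^2 + x + 6) + 549| ≤ 387|x + 5| < ε provided |x + 5| < ε/387.
Choosing δ = min(1, ε/387) ensures both conditions, hence |(4x^3 - 2x^2 + x + 6) + 549| < ε.

δ = min(1, ε/387)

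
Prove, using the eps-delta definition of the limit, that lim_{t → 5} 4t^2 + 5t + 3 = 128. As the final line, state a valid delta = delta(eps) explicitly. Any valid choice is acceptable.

Let eps > 0. We want delta > 0 such that 0 < |t − 5| < delta implies |(4t^2 + 5t + 3) − 128| < eps.
(4t^2 + 5t + 3) − 128 = 4t^2 + 5t - 125 = (t − 5)(4t + 25).
So |(4t^2 + 5t + 3) − 128| = |t − 5|·|4t + 25|.
Assume first that |t − 5| < 1, so |t| < 6. Then |4t + 25| ≤ 4·6 + 25 = 49.
Hence |(4t^2 + 5t + 3) − 128| ≤ 49|t − 5| < eps provided |t − 5| < eps/49.
Take delta = min(1, eps/49). Then 0 < |t − 5| < delta gives both |t − 5| < 1 and |t − 5| < eps/49, so |(4t^2 + 5t + 3) − 128| < eps.

delta = min(1, eps/49)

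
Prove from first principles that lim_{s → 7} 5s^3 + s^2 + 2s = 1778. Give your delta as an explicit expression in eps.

Suppose eps > 0. We want delta > 0 such that 0 < |s − 7| < delta implies |(5s^3 + s^2 + 2s) − 1778| < eps.
(5s^3 + s^2 + 2s) − 1778 = 5s^3 + s^2 + 2s - 1778 = (s − 7)(5s^2 + 36s + 254).
So |(5s^3 + s^2 + 2s) − 1778| = |s − 7|·|5s^2 + 36s + 254|.
Require delta ≤ 2. Then |s − 7| < 2 gives |s| < 9, and by the triangle inequality |5s^2 + 36s + 254| ≤ 5·9^2 + 36·9 + 254 = 983.
Hence |(5s^3 + s^2 + 2s) − 1778| ≤ 983|s − 7| < eps provided |s − 7| < eps/983.
Choosing delta = min(2, eps/983) ensures both conditions, hence |(5s^3 + s^2 + 2s) − 1778| < eps.

delta = min(2, eps/983)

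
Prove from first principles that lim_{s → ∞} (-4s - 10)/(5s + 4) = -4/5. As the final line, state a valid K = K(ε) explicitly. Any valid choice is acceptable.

K = (34/25)/ε

Fix ε > 0. We seek K > 0 such that s > K implies |(-4s - 10)/(5s + 4) + 4/5| < ε.
(-4s - 10)/(5s + 4) + 4/5 = (5(-4s - 10) − (-4)(5s + 4)) / (5(5s + 4)) = -34/(5(5s + 4)).
For s > 0 we have 5s + 4 > 5s, so |(-4s - 10)/(5s + 4) + 4/5| = 34/(5(5s + 4)) < 34/(5·5s) = (34/25)/s.
Thus |(-4s - 10)/(5s + 4) + 4/5| < ε whenever s > (34/25)/ε.
Take K = (34/25)/ε. If s > K then |(-4s - 10)/(5s + 4) + 4/5| < (34/25)/s < ε.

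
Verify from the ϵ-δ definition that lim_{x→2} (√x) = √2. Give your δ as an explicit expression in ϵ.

δ = min(2, √2·ϵ)

Suppose ϵ > 0. We want δ > 0 such that 0 < |x − 2| < δ implies |√x − √2| < ϵ.
Multiplying by the conjugate, |√x − √2| = |x − 2|/(√x + √2).
Restrict δ ≤ 2 so that |x − 2| < 2 forces x > 0, and then √x + √2 > √2.
Hence |√x − √2| < |x − 2|/√2, which is < ϵ once |x − 2| < √2·ϵ.
Take δ = min(2, √2·ϵ). If 0 < |x − 2| < δ then x > 0 and |√x − √2| < |x − 2|/√2 < ϵ.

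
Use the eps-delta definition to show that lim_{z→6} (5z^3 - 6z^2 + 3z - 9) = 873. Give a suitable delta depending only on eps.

Suppose eps > 0. We want delta > 0 such that 0 < |z − 6| < delta implies |(5z^3 - 6z^2 + 3z - 9) − 873| < eps.
(5z^3 - 6z^2 + 3z - 9) − 873 = 5z^3 - 6z^2 + 3z - 882 = (z − 6)(5z^2 + 24z + 147).
So |(5z^3 - 6z^2 + 3z - 9) − 873| = |z − 6|·|5z^2 + 24z + 147|.
Assume first that |z − 6| < 2, so |z| < 8. Then |5z^2 + 24z + 147| ≤ 5·8^2 + 24·8 + 147 = 659.
Hence |(5z^3 - 6z^2 + 3z - 9) − 873| ≤ 659|z − 6| < eps provided |z − 6| < eps/659.
Choosing delta = min(2, eps/659) ensures both conditions, hence |(5z^3 - 6z^2 + 3z - 9) − 873| < eps.

delta = min(2, eps/659)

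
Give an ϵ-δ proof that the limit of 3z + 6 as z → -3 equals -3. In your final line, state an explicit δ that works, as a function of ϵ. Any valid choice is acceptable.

Suppose ϵ > 0. We need δ > 0 so that 0 < |z + 3| < δ implies |(3z + 6) + 3| < ϵ.
|(3z + 6) + 3| = |3z + 9| = 3|z + 3|.
Thus it suffices that |z + 3| < ϵ/3.
Take δ = ϵ/3. If 0 < |z + 3| < δ then |(3z + 6) + 3| = 3|z + 3| < 3·(ϵ/3) = ϵ.

δ = ϵ/3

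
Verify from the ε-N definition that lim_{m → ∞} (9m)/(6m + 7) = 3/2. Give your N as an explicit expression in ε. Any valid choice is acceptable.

N = (7/4)/ε

Fix ε > 0. For m ≥ 1, |(9m)/(6m + 7) − (3/2)| = |-63|/(6(6m + 7)) = 63/(6(6m + 7)).
Since 6m + 7 ≥ 6m for m ≥ 1, this is ≤ 63/(6·6m) = (7/4)/m.
So |(9m)/(6m + 7) − (3/2)| < ε whenever m > (7/4)/ε.
Take N = (7/4)/ε. If m > N then |(9m)/(6m + 7) − (3/2)| ≤ (7/4)/m < ε.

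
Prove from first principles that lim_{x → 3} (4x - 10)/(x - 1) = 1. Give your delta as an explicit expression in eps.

delta = min(1, (1/3)eps)

Fix eps > 0. We want delta > 0 with 0 < |x − 3| < delta ⇒ |(4x - 10)/(x - 1) − 1| < eps.
Combining over a common denominator, (4x - 10)/(x - 1) − 1 = [(4x - 10)·2 − 2·(x - 1)] / [2·(x - 1)] = 6(x − 3) / (2(x - 1)).
So |(4x - 10)/(x - 1) − 1| = 6|x − 3| / (2·|x − 1|).
Restrict delta ≤ 1. Then |x − 3| < 1 gives |x − 1| = |(x − 3) + 2| ≥ 2 − 1 = 1.
Hence |(4x - 10)/(x - 1) − 1| < 6|x − 3|/(2·1) = 3|x − 3|, which is < eps once |x − 3| < (1/3)eps.
Take delta = min(1, (1/3)eps). Then 0 < |x − 3| < delta forces both bounds, so |(4x - 10)/(x - 1) − 1| < eps.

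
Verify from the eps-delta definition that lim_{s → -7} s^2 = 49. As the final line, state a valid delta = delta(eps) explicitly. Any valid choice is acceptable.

Suppose eps > 0. We seek delta > 0 with 0 < |s + 7| < delta ⇒ |s^2 − 49| < eps.
Factor: s^2 − 49 = (s + 7)(s - 7), so |s^2 − 49| = |s + 7|·|s - 7|.
Restrict delta ≤ 1. Then |s + 7| < 1 gives |s| < 8, so by the triangle inequality |s - 7| ≤ 8 + 7 = 15.
Hence |s^2 − 49| ≤ 15|s + 7|, which is < eps once |s + 7| < eps/15.
Take delta = min(1, eps/15). If 0 < |s + 7| < delta then both bounds hold and |s^2 − 49| ≤ 15|s + 7| < 15·(eps/15) = eps.

delta = min(1, eps/15)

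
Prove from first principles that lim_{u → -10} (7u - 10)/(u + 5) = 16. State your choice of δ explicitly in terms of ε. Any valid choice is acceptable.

Let ε > 0 be given. We want δ > 0 with 0 < |u + 10| < δ ⇒ |(7u - 10)/(u + 5) − 16| < ε.
Combining over a common denominator, (7u - 10)/(u + 5) − 16 = [(7u - 10)·(-5) − (-80)·(u + 5)] / [(-5)·(u + 5)] = 45(u + 10) / ((-5)(u + 5)).
So |(7u - 10)/(u + 5) − 16| = 45|u + 10| / (5·|u + 5|).
Require δ ≤ 5/2, so |u + 5| ≥ |-5| − |u + 10| > 5 − 5/2 = 5/2.
Hence |(7u - 10)/(u + 5) − 16| < 45|u + 10|/(5·(5/2)) = (18/5)|u + 10|, which is < ε once |u + 10| < (5/18)ε.
Take δ = min(5/2, (5/18)ε). Then 0 < |u + 10| < δ forces both bounds, so |(7u - 10)/(u + 5) − 16| < ε.

δ = min(5/2, (5/18)ε)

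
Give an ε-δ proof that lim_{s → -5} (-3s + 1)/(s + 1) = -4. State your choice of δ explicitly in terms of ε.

δ = min(2, 2ε)

Let ε > 0. We want δ > 0 with 0 < |s + 5| < δ ⇒ |(-3s + 1)/(s + 1) + 4| < ε.
Combining over a common denominator, (-3s + 1)/(s + 1) + 4 = [(-3s + 1)·(-4) − 16·(s + 1)] / [(-4)·(s + 1)] = -4(s + 5) / ((-4)(s + 1)).
So |(-3s + 1)/(s + 1) + 4| = 4|s + 5| / (4·|s + 1|).
Require δ ≤ 2, so |s + 1| ≥ |-4| − |s + 5| > 4 − 2 = 2.
Hence |(-3s + 1)/(s + 1) + 4| < 4|s + 5|/(4·2) = (1/2)|s + 5|, which is < ε once |s + 5| < 2ε.
Take δ = min(2, 2ε). Then 0 < |s + 5| < δ forces both bounds, so |(-3s + 1)/(s + 1) + 4| < ε.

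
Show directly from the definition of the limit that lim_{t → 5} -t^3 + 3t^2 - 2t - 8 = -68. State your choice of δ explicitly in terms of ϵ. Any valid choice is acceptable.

Fix ϵ > 0. We want δ > 0 such that 0 < |t − 5| < δ implies |(-t^3 + 3t^2 - 2t - 8) + 68| < ϵ.
(-t^3 + 3t^2 - 2t - 8) + 68 = -t^3 + 3t^2 - 2t + 60 = (t − 5)(-t^2 - 2t - 12).
So |(-t^3 + 3t^2 - 2t - 8) + 68| = |t − 5|·|-t^2 - 2t - 12|.
Assume first that |t − 5| < 1, so |t| < 6. Then |-t^2 - 2t - 12| ≤ 6^2 + 2·6 + 12 = 60.
Hence |(-t^3 + 3t^2 - 2t - 8) + 68| ≤ 60|t − 5| < ϵ provided |t − 5| < ϵ/60.
Take δ = min(1, ϵ/60). Then 0 < |t − 5| < δ gives both |t − 5| < 1 and |t − 5| < ϵ/60, so |(-t^3 + 3t^2 - 2t - 8) + 68| < ϵ.

δ = min(1, ϵ/60)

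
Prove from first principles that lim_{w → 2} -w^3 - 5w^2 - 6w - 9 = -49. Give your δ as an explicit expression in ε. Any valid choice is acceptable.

Fix ε > 0. We want δ > 0 such that 0 < |w − 2| < δ implies |(-w^3 - 5w^2 - 6w - 9) + 49| < ε.
(-w^3 - 5w^2 - 6w - 9) + 49 = -w^3 - 5w^2 - 6w + 40 = (w − 2)(-w^2 - 7w - 20).
So |(-w^3 - 5w^2 - 6w - 9) + 49| = |w − 2|·|-w^2 - 7w - 20|.
Assume first that |w − 2| < 2, so |w| < 4. Then |-w^2 - 7w - 20| ≤ 4^2 + 7·4 + 20 = 64.
Hence |(-w^3 - 5w^2 - 6w - 9) + 49| ≤ 64|w − 2| < ε provided |w − 2| < ε/64.
Choosing δ = min(2, ε/64) ensures both conditions, hence |(-w^3 - 5w^2 - 6w - 9) + 49| < ε.

δ = min(2, ε/64)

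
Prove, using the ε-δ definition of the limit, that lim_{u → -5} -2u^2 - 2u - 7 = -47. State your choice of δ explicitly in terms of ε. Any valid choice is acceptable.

δ = min(1, ε/20)

Let ε > 0 be given. We want δ > 0 such that 0 < |u + 5| < δ implies |(-2u^2 - 2u - 7) + 47| < ε.
(-2u^2 - 2u - 7) + 47 = -2u^2 - 2u + 40 = (u + 5)(-2u + 8).
So |(-2u^2 - 2u - 7) + 47| = |u + 5|·|-2u + 8|.
Require δ ≤ 1. Then |u + 5| < 1 gives |u| < 6, and by the triangle inequality |-2u + 8| ≤ 2·6 + 8 = 20.
Hence |(-2u^2 - 2u - 7) + 47| ≤ 20|u + 5| < ε provided |u + 5| < ε/20.
Take δ = min(1, ε/20). Then 0 < |u + 5| < δ gives both |u + 5| < 1 and |u + 5| < ε/20, so |(-2u^2 - 2u - 7) + 47| < ε.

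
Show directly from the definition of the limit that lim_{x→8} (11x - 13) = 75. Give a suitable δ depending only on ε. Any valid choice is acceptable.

Let ε > 0 be given. We need δ > 0 so that 0 < |x − 8| < δ implies |(11x - 13) − 75| < ε.
Since (11x - 13) − 75 = 11(x − 8), we have |(11x - 13) − 75| = 11|x − 8|.
So 11|x − 8| < ε exactly when |x − 8| < ε/11.
Take δ = ε/11. If 0 < |x − 8| < δ then |(11x - 13) − 75| = 11|x − 8| < 11·(ε/11) = ε.

δ = ε/11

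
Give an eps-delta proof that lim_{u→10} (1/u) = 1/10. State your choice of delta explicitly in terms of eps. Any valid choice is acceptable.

Let eps > 0. We seek delta > 0 such that 0 < |u − 10| < delta implies |1/u − (1/10)| < eps.
|1/u − (1/10)| = |10 − u|/(10·|u|) = |u − 10|/(10|u|).
Restrict delta ≤ 5. Then |u − 10| < 5 gives |u| > 5, so 10|u| > 50.
Then |1/u − (1/10)| < |u − 10|/50, which is < eps when |u − 10| < 50eps.
Take delta = min(5, 50eps). Then 0 < |u − 10| < delta gives both |u − 10| < 5 and |u − 10| < 50eps, so |1/u − (1/10)| < eps.

delta = min(5, 50eps)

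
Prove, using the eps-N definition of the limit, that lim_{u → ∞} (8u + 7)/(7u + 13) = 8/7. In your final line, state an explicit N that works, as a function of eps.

N = (55/49)/eps

Let eps > 0. We seek N > 0 such that u > N implies |(8u + 7)/(7u + 13) − (8/7)| < eps.
(8u + 7)/(7u + 13) − (8/7) = (7(8u + 7) − 8(7u + 13)) / (7(7u + 13)) = -55/(7(7u + 13)).
For u > 0 we have 7u + 13 > 7u, so |(8u + 7)/(7u + 13) − (8/7)| = 55/(7(7u + 13)) < 55/(7·7u) = (55/49)/u.
Thus |(8u + 7)/(7u + 13) − (8/7)| < eps whenever u > (55/49)/eps.
Take N = (55/49)/eps. If u > N then |(8u + 7)/(7u + 13) − (8/7)| < (55/49)/u < eps.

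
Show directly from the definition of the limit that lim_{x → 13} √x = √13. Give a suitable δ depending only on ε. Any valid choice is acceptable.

Let ε > 0. We want δ > 0 such that 0 < |x − 13| < δ implies |√x − √13| < ε.
Multiplying by the conjugate, |√x − √13| = |x − 13|/(√x + √13).
Restrict δ ≤ 13 so that |x − 13| < 13 forces x > 0, and then √x + √13 > √13.
Hence |√x − √13| < |x − 13|/√13, which is < ε once |x − 13| < √13·ε.
Take δ = min(13, √13·ε). If 0 < |x − 13| < δ then x > 0 and |√x − √13| < |x − 13|/√13 < ε.

δ = min(13, √13·ε)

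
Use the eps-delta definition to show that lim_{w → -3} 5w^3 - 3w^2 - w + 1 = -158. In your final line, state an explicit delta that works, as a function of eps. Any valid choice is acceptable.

Fix eps > 0. We want delta > 0 such that 0 < |w + 3| < delta implies |(5w^3 - 3w^2 - w + 1) + 158| < eps.
(5w^3 - 3w^2 - w + 1) + 158 = 5w^3 - 3w^2 - w + 159 = (w + 3)(5w^2 - 18w + 53).
So |(5w^3 - 3w^2 - w + 1) + 158| = |w + 3|·|5w^2 - 18w + 53|.
Require delta ≤ 1. Then |w + 3| < 1 gives |w| < 4, and by the triangle inequality |5w^2 - 18w + 53| ≤ 5·4^2 + 18·4 + 53 = 205.
Hence |(5w^3 - 3w^2 - w + 1) + 158| ≤ 205|w + 3| < eps provided |w + 3| < eps/205.
Choosing delta = min(1, eps/205) ensures both conditions, hence |(5w^3 - 3w^2 - w + 1) + 158| < eps.

delta = min(1, eps/205)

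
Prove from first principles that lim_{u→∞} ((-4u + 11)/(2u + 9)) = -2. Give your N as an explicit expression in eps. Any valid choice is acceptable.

Let eps > 0 be given. We seek N > 0 such that u > N implies |(-4u + 11)/(2u + 9) + 2| < eps.
(-4u + 11)/(2u + 9) + 2 = (2(-4u + 11) − (-4)(2u + 9)) / (2(2u + 9)) = 58/(2(2u + 9)).
For u > 0 we have 2u + 9 > 2u, so |(-4u + 11)/(2u + 9) + 2| = 58/(2(2u + 9)) < 58/(2·2u) = (29/2)/u.
Thus |(-4u + 11)/(2u + 9) + 2| < eps whenever u > (29/2)/eps.
Take N = (29/2)/eps. If u > N then |(-4u + 11)/(2u + 9) + 2| < (29/2)/u < eps.

N = (29/2)/eps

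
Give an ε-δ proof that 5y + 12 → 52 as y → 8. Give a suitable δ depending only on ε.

δ = ε/5

Fix ε > 0. We need δ > 0 so that 0 < |y − 8| < δ implies |(5y + 12) − 52| < ε.
|(5y + 12) − 52| = |5y - 40| = 5|y − 8|.
Thus it suffices that |y − 8| < ε/5.
Take δ = ε/5. If 0 < |y − 8| < δ then |(5y + 12) − 52| = 5|y − 8| < 5·(ε/5) = ε.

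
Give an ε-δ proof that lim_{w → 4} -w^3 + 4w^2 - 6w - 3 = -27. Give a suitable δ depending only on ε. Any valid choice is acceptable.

δ = min(2, ε/42)

Fix ε > 0. We want δ > 0 such that 0 < |w − 4| < δ implies |(-w^3 + 4w^2 - 6w - 3) + 27| < ε.
(-w^3 + 4w^2 - 6w - 3) + 27 = -w^3 + 4w^2 - 6w + 24 = (w − 4)(-w^2 - 6).
So |(-w^3 + 4w^2 - 6w - 3) + 27| = |w − 4|·|-w^2 - 6|.
Require δ ≤ 2. Then |w − 4| < 2 gives |w| < 6, and by the triangle inequality |-w^2 - 6| ≤ 6^2 + 6 = 42.
Hence |(-w^3 + 4w^2 - 6w - 3) + 27| ≤ 42|w − 4| < ε provided |w − 4| < ε/42.
Choosing δ = min(2, ε/42) ensures both conditions, hence |(-w^3 + 4w^2 - 6w - 3) + 27| < ε.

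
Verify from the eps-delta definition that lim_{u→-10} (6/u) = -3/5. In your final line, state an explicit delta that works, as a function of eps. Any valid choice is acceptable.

delta = min(5, (25/3)eps)

Let eps > 0. We seek delta > 0 such that 0 < |u + 10| < delta implies |6/u + 3/5| < eps.
|6/u + 3/5| = 6·|-10 − u|/(10·|u|) = 6|u + 10|/(10|u|).
Restrict delta ≤ 5. Then |u + 10| < 5 gives |u| > 5, so 10|u| > 50.
Then |6/u + 3/5| < 6|u + 10|/50, which is < eps when |u + 10| < (25/3)eps.
Take delta = min(5, (25/3)eps). Then 0 < |u + 10| < delta gives both |u + 10| < 5 and |u + 10| < (25/3)eps, so |6/u + 3/5| < eps.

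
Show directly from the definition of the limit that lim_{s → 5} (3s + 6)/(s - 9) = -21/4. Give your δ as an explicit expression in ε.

Fix ε > 0. We want δ > 0 with 0 < |s − 5| < δ ⇒ |(3s + 6)/(s - 9) + 21/4| < ε.
Combining over a common denominator, (3s + 6)/(s - 9) + 21/4 = [(3s + 6)·(-4) − 21·(s - 9)] / [(-4)·(s - 9)] = -33(s − 5) / ((-4)(s - 9)).
So |(3s + 6)/(s - 9) + 21/4| = 33|s − 5| / (4·|s − 9|).
Require δ ≤ 2, so |s − 9| ≥ |-4| − |s − 5| > 4 − 2 = 2.
Hence |(3s + 6)/(s - 9) + 21/4| < 33|s − 5|/(4·2) = (33/8)|s − 5|, which is < ε once |s − 5| < (8/33)ε.
Take δ = min(2, (8/33)ε). Then 0 < |s − 5| < δ forces both bounds, so |(3s + 6)/(s - 9) + 21/4| < ε.

δ = min(2, (8/33)ε)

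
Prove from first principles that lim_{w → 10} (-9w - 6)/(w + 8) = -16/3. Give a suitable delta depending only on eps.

Suppose eps > 0. We want delta > 0 with 0 < |w − 10| < delta ⇒ |(-9w - 6)/(w + 8) + 16/3| < eps.
Combining over a common denominator, (-9w - 6)/(w + 8) + 16/3 = [(-9w - 6)·18 − (-96)·(w + 8)] / [18·(w + 8)] = -66(w − 10) / (18(w + 8)).
So |(-9w - 6)/(w + 8) + 16/3| = 66|w − 10| / (18·|w + 8|).
Restrict delta ≤ 9. Then |w − 10| < 9 gives |w + 8| = |(w − 10) + 18| ≥ 18 − 9 = 9.
Hence |(-9w - 6)/(w + 8) + 16/3| < 66|w − 10|/(18·9) = (11/27)|w − 10|, which is < eps once |w − 10| < (27/11)eps.
Take delta = min(9, (27/11)eps). Then 0 < |w − 10| < delta forces both bounds, so |(-9w - 6)/(w + 8) + 16/3| < eps.

delta = min(9, (27/11)eps)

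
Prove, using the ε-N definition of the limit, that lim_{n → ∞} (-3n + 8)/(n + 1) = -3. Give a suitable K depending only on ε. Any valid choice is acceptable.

K = 11/ε

Let ε > 0. For n ≥ 1, |(-3n + 8)/(n + 1) + 3| = |11|/((n + 1)) = 11/((n + 1)).
Since n + 1 ≥ n for n ≥ 1, this is ≤ 11/(n) = 11/n.
So |(-3n + 8)/(n + 1) + 3| < ε whenever n > 11/ε.
Take K = 11/ε. If n > K then |(-3n + 8)/(n + 1) + 3| ≤ 11/n < ε.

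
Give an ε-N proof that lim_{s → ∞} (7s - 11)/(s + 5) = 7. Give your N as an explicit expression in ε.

Suppose ε > 0. We seek N > 0 such that s > N implies |(7s - 11)/(s + 5) − 7| < ε.
(7s - 11)/(s + 5) − 7 = ((7s - 11) − 7(s + 5)) / ((s + 5)) = -46/((s + 5)).
For s > 0 we have s + 5 > s, so |(7s - 11)/(s + 5) − 7| = 46/((s + 5)) < 46/(s) = 46/s.
Thus |(7s - 11)/(s + 5) − 7| < ε whenever s > 46/ε.
Take N = 46/ε. If s > N then |(7s - 11)/(s + 5) − 7| < 46/s < ε.

N = 46/ε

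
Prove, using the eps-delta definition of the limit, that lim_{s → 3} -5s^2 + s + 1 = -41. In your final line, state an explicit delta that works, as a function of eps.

delta = min(1, eps/34)

Let eps > 0. We want delta > 0 such that 0 < |s − 3| < delta implies |(-5s^2 + s + 1) + 41| < eps.
(-5s^2 + s + 1) + 41 = -5s^2 + s + 42 = (s − 3)(-5s - 14).
So |(-5s^2 + s + 1) + 41| = |s − 3|·|-5s - 14|.
Require delta ≤ 1. Then |s − 3| < 1 gives |s| < 4, and by the triangle inequality |-5s - 14| ≤ 5·4 + 14 = 34.
Hence |(-5s^2 + s + 1) + 41| ≤ 34|s − 3| < eps provided |s − 3| < eps/34.
Choosing delta = min(1, eps/34) ensures both conditions, hence |(-5s^2 + s + 1) + 41| < eps.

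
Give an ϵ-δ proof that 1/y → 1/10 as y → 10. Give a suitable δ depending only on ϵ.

δ = min(5, 50ϵ)

Suppose ϵ > 0. We seek δ > 0 such that 0 < |y − 10| < δ implies |1/y − (1/10)| < ϵ.
|1/y − (1/10)| = |10 − y|/(10·|y|) = |y − 10|/(10|y|).
Restrict δ ≤ 5. Then |y − 10| < 5 gives |y| > 5, so 10|y| > 50.
Then |1/y − (1/10)| < |y − 10|/50, which is < ϵ when |y − 10| < 50ϵ.
Take δ = min(5, 50ϵ). Then 0 < |y − 10| < δ gives both |y − 10| < 5 and |y − 10| < 50ϵ, so |1/y − (1/10)| < ϵ.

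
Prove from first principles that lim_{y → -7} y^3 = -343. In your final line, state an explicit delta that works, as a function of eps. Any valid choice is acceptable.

delta = min(1, eps/169)

Let eps > 0 be given. We seek delta > 0 with 0 < |y + 7| < delta ⇒ |y^3 + 343| < eps.
Factor: y^3 + 343 = (y + 7)(y^2 - 7y + 49), so |y^3 + 343| = |y + 7|·|y^2 - 7y + 49|.
Restrict delta ≤ 1. Then |y + 7| < 1 gives |y| < 8, so by the triangle inequality |y^2 - 7y + 49| ≤ 8^2 + 7·8 + 49 = 169.
Hence |y^3 + 343| ≤ 169|y + 7|, which is < eps once |y + 7| < eps/169.
Take delta = min(1, eps/169). If 0 < |y + 7| < delta then both bounds hold and |y^3 + 343| ≤ 169|y + 7| < 169·(eps/169) = eps.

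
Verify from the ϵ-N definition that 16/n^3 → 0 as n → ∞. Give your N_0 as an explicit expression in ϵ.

Let ϵ > 0. For n ≥ 1, |16/n^3 − 0| = 16/n^3.
16/n^3 < ϵ ⇔ n^3 > 16/ϵ ⇔ n > (16/ϵ)^{1/3}.
Take N_0 = (16/ϵ)^{1/3}. Then n > N_0 implies 16/n^3 < ϵ.

N_0 = (16/ϵ)^{1/3}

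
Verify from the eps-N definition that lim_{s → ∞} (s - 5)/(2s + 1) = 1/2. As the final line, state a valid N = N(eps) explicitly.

Suppose eps > 0. We seek N > 0 such that s > N implies |(s - 5)/(2s + 1) − (1/2)| < eps.
(s - 5)/(2s + 1) − (1/2) = (2(s - 5) − (2s + 1)) / (2(2s + 1)) = -11/(2(2s + 1)).
For s > 0 we have 2s + 1 > 2s, so |(s - 5)/(2s + 1) − (1/2)| = 11/(2(2s + 1)) < 11/(2·2s) = (11/4)/s.
Thus |(s - 5)/(2s + 1) − (1/2)| < eps whenever s > (11/4)/eps.
Take N = (11/4)/eps. If s > N then |(s - 5)/(2s + 1) − (1/2)| < (11/4)/s < eps.

N = (11/4)/eps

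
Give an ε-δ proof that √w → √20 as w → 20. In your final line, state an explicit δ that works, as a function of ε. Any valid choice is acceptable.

Suppose ε > 0. We want δ > 0 such that 0 < |w − 20| < δ implies |√w − √20| < ε.
Rationalise: √w − √20 = (w − 20)/(√w + √20), so |√w − √20| = |w − 20|/(√w + √20).
Restrict δ ≤ 20 so that |w − 20| < 20 forces w > 0, and then √w + √20 > √20.
Hence |√w − √20| < |w − 20|/√20, which is < ε once |w − 20| < √20·ε.
Take δ = min(20, √20·ε). If 0 < |w − 20| < δ then w > 0 and |√w − √20| < |w − 20|/√20 < ε.

δ = min(20, √20·ε)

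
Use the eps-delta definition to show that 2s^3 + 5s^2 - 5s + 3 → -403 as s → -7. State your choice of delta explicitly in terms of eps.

Suppose eps > 0. We want delta > 0 such that 0 < |s + 7| < delta implies |(2s^3 + 5s^2 - 5s + 3) + 403| < eps.
(2s^3 + 5s^2 - 5s + 3) + 403 = 2s^3 + 5s^2 - 5s + 406 = (s + 7)(2s^2 - 9s + 58).
So |(2s^3 + 5s^2 - 5s + 3) + 403| = |s + 7|·|2s^2 - 9s + 58|.
Require delta ≤ 1. Then |s + 7| < 1 gives |s| < 8, and by the triangle inequality |2s^2 - 9s + 58| ≤ 2·8^2 + 9·8 + 58 = 258.
Hence |(2s^3 + 5s^2 - 5s + 3) + 403| ≤ 258|s + 7| < eps provided |s + 7| < eps/258.
Choosing delta = min(1, eps/258) ensures both conditions, hence |(2s^3 + 5s^2 - 5s + 3) + 403| < eps.

delta = min(1, eps/258)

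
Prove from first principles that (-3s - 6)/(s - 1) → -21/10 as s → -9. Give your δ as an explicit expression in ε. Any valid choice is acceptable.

Fix ε > 0. We want δ > 0 with 0 < |s + 9| < δ ⇒ |(-3s - 6)/(s - 1) + 21/10| < ε.
Combining over a common denominator, (-3s - 6)/(s - 1) + 21/10 = [(-3s - 6)·(-10) − 21·(s - 1)] / [(-10)·(s - 1)] = 9(s + 9) / ((-10)(s - 1)).
So |(-3s - 6)/(s - 1) + 21/10| = 9|s + 9| / (10·|s − 1|).
Require δ ≤ 5, so |s − 1| ≥ |-10| − |s + 9| > 10 − 5 = 5.
Hence |(-3s - 6)/(s - 1) + 21/10| < 9|s + 9|/(10·5) = (9/50)|s + 9|, which is < ε once |s + 9| < (50/9)ε.
Take δ = min(5, (50/9)ε). Then 0 < |s + 9| < δ forces both bounds, so |(-3s - 6)/(s - 1) + 21/10| < ε.

δ = min(5, (50/9)ε)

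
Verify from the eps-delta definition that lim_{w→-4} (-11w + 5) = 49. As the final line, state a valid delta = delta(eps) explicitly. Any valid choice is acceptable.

Let eps > 0. We need delta > 0 so that 0 < |w + 4| < delta implies |(-11w + 5) − 49| < eps.
|(-11w + 5) − 49| = |-11w - 44| = 11|w + 4|.
Thus it suffices that |w + 4| < eps/11.
Take delta = eps/11. If 0 < |w + 4| < delta then |(-11w + 5) − 49| = 11|w + 4| < 11·(eps/11) = eps.

delta = eps/11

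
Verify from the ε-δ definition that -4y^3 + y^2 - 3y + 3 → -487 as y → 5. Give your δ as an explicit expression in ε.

δ = min(1, ε/356)

Fix ε > 0. We want δ > 0 such that 0 < |y − 5| < δ implies |(-4y^3 + y^2 - 3y + 3) + 487| < ε.
(-4y^3 + y^2 - 3y + 3) + 487 = -4y^3 + y^2 - 3y + 490 = (y − 5)(-4y^2 - 19y - 98).
So |(-4y^3 + y^2 - 3y + 3) + 487| = |y − 5|·|-4y^2 - 19y - 98|.
Require δ ≤ 1. Then |y − 5| < 1 gives |y| < 6, and by the triangle inequality |-4y^2 - 19y - 98| ≤ 4·6^2 + 19·6 + 98 = 356.
Hence |(-4y^3 + y^2 - 3y + 3) + 487| ≤ 356|y − 5| < ε provided |y − 5| < ε/356.
Choosing δ = min(1, ε/356) ensures both conditions, hence |(-4y^3 + y^2 - 3y + 3) + 487| < ε.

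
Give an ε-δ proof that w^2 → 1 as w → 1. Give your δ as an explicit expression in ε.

Fix ε > 0. We seek δ > 0 with 0 < |w − 1| < δ ⇒ |w^2 − 1| < ε.
Factor: w^2 − 1 = (w − 1)(w + 1), so |w^2 − 1| = |w − 1|·|w + 1|.
Restrict δ ≤ 2. Then |w − 1| < 2 gives |w| < 3, so by the triangle inequality |w + 1| ≤ 3 + 1 = 4.
Hence |w^2 − 1| ≤ 4|w − 1|, which is < ε once |w − 1| < ε/4.
Take δ = min(2, ε/4). If 0 < |w − 1| < δ then both bounds hold and |w^2 − 1| ≤ 4|w − 1| < 4·(ε/4) = ε.

δ = min(2, ε/4)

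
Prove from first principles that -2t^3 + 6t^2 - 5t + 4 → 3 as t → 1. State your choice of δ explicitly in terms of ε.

Let ε > 0. We want δ > 0 such that 0 < |t − 1| < δ implies |(-2t^3 + 6t^2 - 5t + 4) − 3| < ε.
(-2t^3 + 6t^2 - 5t + 4) − 3 = -2t^3 + 6t^2 - 5t + 1 = (t − 1)(-2t^2 + 4t - 1).
So |(-2t^3 + 6t^2 - 5t + 4) − 3| = |t − 1|·|-2t^2 + 4t - 1|.
Require δ ≤ 1. Then |t − 1| < 1 gives |t| < 2, and by the triangle inequality |-2t^2 + 4t - 1| ≤ 2·2^2 + 4·2 + 1 = 17.
Hence |(-2t^3 + 6t^2 - 5t + 4) − 3| ≤ 17|t − 1| < ε provided |t − 1| < ε/17.
Choosing δ = min(1, ε/17) ensures both conditions, hence |(-2t^3 + 6t^2 - 5t + 4) − 3| < ε.

δ = min(1, ε/17)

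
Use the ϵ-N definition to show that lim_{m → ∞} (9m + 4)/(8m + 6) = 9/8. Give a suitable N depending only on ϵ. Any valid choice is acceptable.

Fix ϵ > 0. For m ≥ 1, |(9m + 4)/(8m + 6) − (9/8)| = |-22|/(8(8m + 6)) = 22/(8(8m + 6)).
Since 8m + 6 ≥ 8m for m ≥ 1, this is ≤ 22/(8·8m) = (11/32)/m.
So |(9m + 4)/(8m + 6) − (9/8)| < ϵ whenever m > (11/32)/ϵ.
Take N = (11/32)/ϵ. If m > N then |(9m + 4)/(8m + 6) − (9/8)| ≤ (11/32)/m < ϵ.

N = (11/32)/ϵ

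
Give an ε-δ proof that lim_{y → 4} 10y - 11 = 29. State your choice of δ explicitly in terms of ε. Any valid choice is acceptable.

Suppose ε > 0. We need δ > 0 so that 0 < |y − 4| < δ implies |(10y - 11) − 29| < ε.
Since (10y - 11) − 29 = 10(y − 4), we have |(10y - 11) − 29| = 10|y − 4|.
Thus it suffices that |y − 4| < ε/10.
Take δ = ε/10. If 0 < |y − 4| < δ then |(10y - 11) − 29| = 10|y − 4| < 10·(ε/10) = ε.

δ = ε/10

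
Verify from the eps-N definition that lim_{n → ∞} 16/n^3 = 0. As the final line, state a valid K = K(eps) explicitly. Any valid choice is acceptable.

Fix eps > 0. For n ≥ 1, |16/n^3 − 0| = 16/n^3.
16/n^3 < eps ⇔ n^3 > 16/eps ⇔ n > (16/eps)^{1/3}.
Take K = (16/eps)^{1/3}. Then n > K implies 16/n^3 < eps.

K = (16/eps)^{1/3}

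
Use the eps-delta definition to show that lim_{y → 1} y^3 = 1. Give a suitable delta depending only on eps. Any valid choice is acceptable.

Suppose eps > 0. We seek delta > 0 with 0 < |y − 1| < delta ⇒ |y^3 − 1| < eps.
Factor: y^3 − 1 = (y − 1)(y^2 + y + 1), so |y^3 − 1| = |y − 1|·|y^2 + y + 1|.
Restrict delta ≤ 1. Then |y − 1| < 1 gives |y| < 2, so by the triangle inequality |y^2 + y + 1| ≤ 2^2 + 2 + 1 = 7.
Hence |y^3 − 1| ≤ 7|y − 1|, which is < eps once |y − 1| < eps/7.
Take delta = min(1, eps/7). If 0 < |y − 1| < delta then both bounds hold and |y^3 − 1| ≤ 7|y − 1| < 7·(eps/7) = eps.

delta = min(1, eps/7)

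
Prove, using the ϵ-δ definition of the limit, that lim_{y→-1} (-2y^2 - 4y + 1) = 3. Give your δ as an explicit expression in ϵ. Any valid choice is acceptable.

Let ϵ > 0. We want δ > 0 such that 0 < |y + 1| < δ implies |(-2y^2 - 4y + 1) − 3| < ϵ.
(-2y^2 - 4y + 1) − 3 = -2y^2 - 4y - 2 = (y + 1)(-2y - 2).
So |(-2y^2 - 4y + 1) − 3| = |y + 1|·|-2y - 2|.
Assume first that |y + 1| < 2, so |y| < 3. Then |-2y - 2| ≤ 2·3 + 2 = 8.
Hence |(-2y^2 - 4y + 1) − 3| ≤ 8|y + 1| < ϵ provided |y + 1| < ϵ/8.
Take δ = min(2, ϵ/8). Then 0 < |y + 1| < δ gives both |y + 1| < 2 and |y + 1| < ϵ/8, so |(-2y^2 - 4y + 1) − 3| < ϵ.

δ = min(2, ϵ/8)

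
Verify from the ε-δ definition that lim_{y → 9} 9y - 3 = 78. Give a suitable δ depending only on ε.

Suppose ε > 0. We need δ > 0 so that 0 < |y − 9| < δ implies |(9y - 3) − 78| < ε.
|(9y - 3) − 78| = |9y - 81| = 9|y − 9|.
Thus it suffices that |y − 9| < ε/9.
Take δ = ε/9. If 0 < |y − 9| < δ then |(9y - 3) − 78| = 9|y − 9| < 9·(ε/9) = ε.

δ = ε/9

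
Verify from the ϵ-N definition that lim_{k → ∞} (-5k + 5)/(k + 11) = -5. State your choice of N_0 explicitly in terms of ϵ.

Let ϵ > 0. For k ≥ 1, |(-5k + 5)/(k + 11) + 5| = |60|/((k + 11)) = 60/((k + 11)).
Since k + 11 ≥ k for k ≥ 1, this is ≤ 60/(k) = 60/k.
So |(-5k + 5)/(k + 11) + 5| < ϵ whenever k > 60/ϵ.
Take N_0 = 60/ϵ. If k > N_0 then |(-5k + 5)/(k + 11) + 5| ≤ 60/k < ϵ.

N_0 = 60/ϵ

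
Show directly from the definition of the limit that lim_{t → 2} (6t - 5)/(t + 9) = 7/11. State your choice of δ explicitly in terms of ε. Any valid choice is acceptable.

δ = min(11/2, (121/118)ε)

Let ε > 0 be given. We want δ > 0 with 0 < |t − 2| < δ ⇒ |(6t - 5)/(t + 9) − (7/11)| < ε.
Combining over a common denominator, (6t - 5)/(t + 9) − (7/11) = [(6t - 5)·11 − 7·(t + 9)] / [11·(t + 9)] = 59(t − 2) / (11(t + 9)).
So |(6t - 5)/(t + 9) − (7/11)| = 59|t − 2| / (11·|t + 9|).
Require δ ≤ 11/2, so |t + 9| ≥ |11| − |t − 2| > 11 − 11/2 = 11/2.
Hence |(6t - 5)/(t + 9) − (7/11)| < 59|t − 2|/(11·(11/2)) = (118/121)|t − 2|, which is < ε once |t − 2| < (121/118)ε.
Take δ = min(11/2, (121/118)ε). Then 0 < |t − 2| < δ forces both bounds, so |(6t - 5)/(t + 9) − (7/11)| < ε.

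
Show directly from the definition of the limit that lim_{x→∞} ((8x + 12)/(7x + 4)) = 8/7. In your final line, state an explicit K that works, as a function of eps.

K = (52/49)/eps

Let eps > 0 be given. We seek K > 0 such that x > K implies |(8x + 12)/(7x + 4) − (8/7)| < eps.
(8x + 12)/(7x + 4) − (8/7) = (7(8x + 12) − 8(7x + 4)) / (7(7x + 4)) = 52/(7(7x + 4)).
For x > 0 we have 7x + 4 > 7x, so |(8x + 12)/(7x + 4) − (8/7)| = 52/(7(7x + 4)) < 52/(7·7x) = (52/49)/x.
Thus |(8x + 12)/(7x + 4) − (8/7)| < eps whenever x > (52/49)/eps.
Take K = (52/49)/eps. If x > K then |(8x + 12)/(7x + 4) − (8/7)| < (52/49)/x < eps.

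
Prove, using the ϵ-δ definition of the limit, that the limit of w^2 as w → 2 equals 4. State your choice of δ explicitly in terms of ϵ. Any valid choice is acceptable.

δ = min(2, ϵ/6)

Let ϵ > 0. We seek δ > 0 with 0 < |w − 2| < δ ⇒ |w^2 − 4| < ϵ.
Factor: w^2 − 4 = (w − 2)(w + 2), so |w^2 − 4| = |w − 2|·|w + 2|.
Restrict δ ≤ 2. Then |w − 2| < 2 gives |w| < 4, so by the triangle inequality |w + 2| ≤ 4 + 2 = 6.
Hence |w^2 − 4| ≤ 6|w − 2|, which is < ϵ once |w − 2| < ϵ/6.
Take δ = min(2, ϵ/6). If 0 < |w − 2| < δ then both bounds hold and |w^2 − 4| ≤ 6|w − 2| < 6·(ϵ/6) = ϵ.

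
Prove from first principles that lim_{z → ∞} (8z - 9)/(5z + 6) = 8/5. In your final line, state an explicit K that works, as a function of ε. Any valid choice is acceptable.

K = (93/25)/ε

Fix ε > 0. We seek K > 0 such that z > K implies |(8z - 9)/(5z + 6) − (8/5)| < ε.
(8z - 9)/(5z + 6) − (8/5) = (5(8z - 9) − 8(5z + 6)) / (5(5z + 6)) = -93/(5(5z + 6)).
For z > 0 we have 5z + 6 > 5z, so |(8z - 9)/(5z + 6) − (8/5)| = 93/(5(5z + 6)) < 93/(5·5z) = (93/25)/z.
Thus |(8z - 9)/(5z + 6) − (8/5)| < ε whenever z > (93/25)/ε.
Take K = (93/25)/ε. If z > K then |(8z - 9)/(5z + 6) − (8/5)| < (93/25)/z < ε.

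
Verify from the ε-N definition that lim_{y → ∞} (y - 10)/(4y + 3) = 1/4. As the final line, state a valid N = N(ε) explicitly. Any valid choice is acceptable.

N = (43/16)/ε

Fix ε > 0. We seek N > 0 such that y > N implies |(y - 10)/(4y + 3) − (1/4)| < ε.
(y - 10)/(4y + 3) − (1/4) = (4(y - 10) − (4y + 3)) / (4(4y + 3)) = -43/(4(4y + 3)).
For y > 0 we have 4y + 3 > 4y, so |(y - 10)/(4y + 3) − (1/4)| = 43/(4(4y + 3)) < 43/(4·4y) = (43/16)/y.
Thus |(y - 10)/(4y + 3) − (1/4)| < ε whenever y > (43/16)/ε.
Take N = (43/16)/ε. If y > N then |(y - 10)/(4y + 3) − (1/4)| < (43/16)/y < ε.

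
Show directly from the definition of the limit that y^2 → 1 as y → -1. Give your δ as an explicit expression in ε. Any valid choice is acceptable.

δ = min(1, ε/3)

Let ε > 0. We seek δ > 0 with 0 < |y + 1| < δ ⇒ |y^2 − 1| < ε.
Factor: y^2 − 1 = (y + 1)(y - 1), so |y^2 − 1| = |y + 1|·|y - 1|.
Restrict δ ≤ 1. Then |y + 1| < 1 gives |y| < 2, so by the triangle inequality |y - 1| ≤ 2 + 1 = 3.
Hence |y^2 − 1| ≤ 3|y + 1|, which is < ε once |y + 1| < ε/3.
Take δ = min(1, ε/3). If 0 < |y + 1| < δ then both bounds hold and |y^2 − 1| ≤ 3|y + 1| < 3·(ε/3) = ε.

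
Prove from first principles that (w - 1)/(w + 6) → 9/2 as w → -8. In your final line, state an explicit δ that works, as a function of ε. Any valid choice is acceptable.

Let ε > 0. We want δ > 0 with 0 < |w + 8| < δ ⇒ |(w - 1)/(w + 6) − (9/2)| < ε.
Combining over a common denominator, (w - 1)/(w + 6) − (9/2) = [(w - 1)·(-2) − (-9)·(w + 6)] / [(-2)·(w + 6)] = 7(w + 8) / ((-2)(w + 6)).
So |(w - 1)/(w + 6) − (9/2)| = 7|w + 8| / (2·|w + 6|).
Require δ ≤ 1, so |w + 6| ≥ |-2| − |w + 8| > 2 − 1 = 1.
Hence |(w - 1)/(w + 6) − (9/2)| < 7|w + 8|/(2·1) = (7/2)|w + 8|, which is < ε once |w + 8| < (2/7)ε.
Take δ = min(1, (2/7)ε). Then 0 < |w + 8| < δ forces both bounds, so |(w - 1)/(w + 6) − (9/2)| < ε.

δ = min(1, (2/7)ε)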